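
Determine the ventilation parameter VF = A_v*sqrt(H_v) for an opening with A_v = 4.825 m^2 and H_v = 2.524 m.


sqrt(H_v) = 1.5887
VF = 4.825 * 1.5887 = 7.6655 m^(5/2)

7.6655 m^(5/2)


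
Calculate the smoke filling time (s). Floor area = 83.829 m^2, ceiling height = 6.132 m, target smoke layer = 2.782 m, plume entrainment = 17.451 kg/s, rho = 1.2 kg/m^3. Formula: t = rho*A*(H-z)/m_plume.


H - z = 3.35 m
t = 1.2 * 83.829 * 3.35 / 17.451 = 19.311 s

19.311 s


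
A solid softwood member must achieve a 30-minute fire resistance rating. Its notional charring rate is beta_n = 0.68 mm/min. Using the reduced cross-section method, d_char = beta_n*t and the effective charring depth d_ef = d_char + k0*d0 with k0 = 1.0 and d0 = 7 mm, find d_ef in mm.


d_char = 0.68 * 30 = 20.4 mm
d_ef = 20.4 + 1.0*7 = 27.4 mm

27.4 mm


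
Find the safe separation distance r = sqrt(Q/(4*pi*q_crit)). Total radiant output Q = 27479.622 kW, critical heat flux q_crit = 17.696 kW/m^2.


4*pi*q_crit = 222.37
Q/(4*pi*q_crit) = 123.57
r = sqrt(123.57) = 11.116 m

11.116 m


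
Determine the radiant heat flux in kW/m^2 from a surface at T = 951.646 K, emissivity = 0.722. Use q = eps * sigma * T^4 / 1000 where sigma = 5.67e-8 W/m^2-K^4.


T^4 = 8.2017e+11
q = 0.722 * 5.67e-8 * 8.2017e+11 / 1000 = 33.575 kW/m^2

33.575 kW/m^2


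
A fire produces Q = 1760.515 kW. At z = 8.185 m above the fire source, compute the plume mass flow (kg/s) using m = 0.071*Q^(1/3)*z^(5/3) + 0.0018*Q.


Q^(1/3) = 12.075
z^(5/3) = 33.243
First term = 0.071 * 12.075 * 33.243 = 28.499
Second term = 0.0018 * 1760.515 = 3.1689
m = 31.668 kg/s

31.668 kg/s


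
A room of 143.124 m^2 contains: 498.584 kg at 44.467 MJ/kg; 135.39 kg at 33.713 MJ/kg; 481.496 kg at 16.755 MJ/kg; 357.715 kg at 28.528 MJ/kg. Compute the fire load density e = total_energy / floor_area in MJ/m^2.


Total energy = 498.584*44.467 + 135.39*33.713 + 481.496*16.755 + 357.715*28.528
= 22170.53 + 4564.403 + 8067.465 + 10204.89
= 45007.30 MJ
e = 45007.30 / 143.124 = 314.46 MJ/m^2

314.46 MJ/m^2


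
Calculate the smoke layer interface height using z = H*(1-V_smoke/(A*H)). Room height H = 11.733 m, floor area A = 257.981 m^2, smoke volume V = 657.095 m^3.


V/(A*H) = 0.21709
1 - 0.21709 = 0.78291
z = 11.733 * 0.78291 = 9.1859 m

9.1859 m


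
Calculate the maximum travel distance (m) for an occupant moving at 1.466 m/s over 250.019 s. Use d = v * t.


d = 1.466 * 250.019 = 366.53 m

366.53 m


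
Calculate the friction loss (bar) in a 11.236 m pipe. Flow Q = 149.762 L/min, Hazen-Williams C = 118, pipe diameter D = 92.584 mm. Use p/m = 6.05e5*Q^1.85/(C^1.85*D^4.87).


Q^1.85 = 10580
C^1.85 = 6807.4
D^4.87 = 3.7760e+09
p/m = 0.00024902 bar/m
p_total = 0.00024902 * 11.236 = 0.0027980 bar

0.0027980 bar


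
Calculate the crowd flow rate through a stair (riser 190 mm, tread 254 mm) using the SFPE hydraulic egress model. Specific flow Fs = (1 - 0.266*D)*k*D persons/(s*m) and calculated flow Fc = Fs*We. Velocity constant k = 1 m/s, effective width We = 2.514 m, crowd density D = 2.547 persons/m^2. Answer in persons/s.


1 - 0.266*D = 1 - 0.266*2.547 = 0.32250
Fs = 0.32250 * 1 * 2.547 = 0.82140 persons/(s*m)
Fc = 0.82140 * 2.514 = 2.0650 persons/s

2.0650 persons/s


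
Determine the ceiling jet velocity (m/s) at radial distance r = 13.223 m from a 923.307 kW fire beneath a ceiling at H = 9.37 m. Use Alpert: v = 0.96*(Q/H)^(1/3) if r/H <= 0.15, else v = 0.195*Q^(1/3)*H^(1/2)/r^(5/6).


r/H = 13.223 / 9.37 = 1.4112
r/H > 0.15, so v = 0.195*Q^(1/3)*H^(1/2)/r^(5/6)
Q^(1/3) = 9.7375
H^(1/2) = 3.0610
r^(5/6) = 8.5989
v = 0.195 * 9.7375 * 3.0610 / 8.5989 = 0.67595 m/s

0.67595 m/s


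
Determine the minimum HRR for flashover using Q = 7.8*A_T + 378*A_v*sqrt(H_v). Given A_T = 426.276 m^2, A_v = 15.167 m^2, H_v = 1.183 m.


7.8*A_T = 3325.0
sqrt(H_v) = 1.0877
378*A_v*sqrt(H_v) = 6235.7
Q = 3325.0 + 6235.7 = 9560.6 kW

9560.6 kW


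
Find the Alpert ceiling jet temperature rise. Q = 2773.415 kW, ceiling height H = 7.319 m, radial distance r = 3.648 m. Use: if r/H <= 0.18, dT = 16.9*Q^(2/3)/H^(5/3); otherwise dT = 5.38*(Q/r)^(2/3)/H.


r/H = 3.648 / 7.319 = 0.49843
r/H > 0.18, so dT = 5.38*(Q/r)^(2/3)/H
Q/r = 760.26
(Q/r)^(2/3) = 83.299
dT = 5.38 * 83.299 / 7.319 = 61.231 K

61.231 K


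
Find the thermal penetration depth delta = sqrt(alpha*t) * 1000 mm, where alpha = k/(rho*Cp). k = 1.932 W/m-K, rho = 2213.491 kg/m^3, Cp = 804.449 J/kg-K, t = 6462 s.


alpha = 1.932 / (2213.491 * 804.449) = 1.0850e-06 m^2/s
alpha * t = 0.0070113
delta = sqrt(0.0070113) * 1000 = 83.733 mm

83.733 mm


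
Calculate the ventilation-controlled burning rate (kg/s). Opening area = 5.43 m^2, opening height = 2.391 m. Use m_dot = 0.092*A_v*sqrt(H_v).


sqrt(H_v) = 1.5463
m_dot = 0.092 * 5.43 * 1.5463 = 0.77246 kg/s

0.77246 kg/s


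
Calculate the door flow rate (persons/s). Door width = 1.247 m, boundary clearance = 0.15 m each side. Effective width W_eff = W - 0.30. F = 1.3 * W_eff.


W_eff = 1.247 - 0.30 = 0.947 m
F = 1.3 * 0.947 = 1.2311 persons/s

1.2311 persons/s


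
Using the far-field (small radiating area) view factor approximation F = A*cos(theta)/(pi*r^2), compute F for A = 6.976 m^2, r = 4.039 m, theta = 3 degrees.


cos(3 deg) = 0.99863
pi*r^2 = 51.250
F = 6.976 * 0.99863 / 51.250 = 0.13593

0.13593


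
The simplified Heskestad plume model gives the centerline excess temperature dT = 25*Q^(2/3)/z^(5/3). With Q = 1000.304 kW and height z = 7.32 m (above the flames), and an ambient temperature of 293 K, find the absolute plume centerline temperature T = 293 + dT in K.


Q^(2/3) = 100.02
z^(5/3) = 27.596
dT = 25 * 100.02 / 27.596 = 90.610 K
T = 293 + 90.610 = 383.61 K

383.61 K


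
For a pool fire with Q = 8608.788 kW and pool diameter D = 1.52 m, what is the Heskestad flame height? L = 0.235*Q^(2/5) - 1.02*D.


Q^(2/5) = 37.495
0.235 * Q^(2/5) = 8.8114
1.02 * D = 1.5504
L = 7.2610 m

7.2610 m


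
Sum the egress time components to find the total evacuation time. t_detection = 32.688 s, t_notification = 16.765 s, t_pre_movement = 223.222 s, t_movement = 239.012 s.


Total = 32.688 + 16.765 + 223.222 + 239.012 = 511.687 s

511.687 s


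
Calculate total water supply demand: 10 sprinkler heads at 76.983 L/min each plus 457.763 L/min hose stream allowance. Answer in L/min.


Sprinkler demand = 10 * 76.983 = 769.83 L/min
Total = 769.83 + 457.763 = 1227.593 L/min

1227.593 L/min


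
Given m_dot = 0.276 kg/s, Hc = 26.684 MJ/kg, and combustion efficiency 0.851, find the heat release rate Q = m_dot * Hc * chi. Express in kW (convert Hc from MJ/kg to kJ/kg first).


Hc = 26.684 MJ/kg = 26.684 * 1000 kJ/kg = 26684 kJ/kg
Q = 0.276 kg/s * 26684 kJ/kg * 0.851 = 6267.4 kW

6267.4 kW


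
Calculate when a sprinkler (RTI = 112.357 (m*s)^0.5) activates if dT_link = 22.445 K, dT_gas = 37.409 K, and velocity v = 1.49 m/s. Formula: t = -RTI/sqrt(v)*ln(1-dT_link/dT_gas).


dT_link/dT_gas = 0.59999
ln(1 - 0.59999) = -0.91626
t = -112.357 / sqrt(1.49) * -0.91626 = 84.339 s

84.339 s


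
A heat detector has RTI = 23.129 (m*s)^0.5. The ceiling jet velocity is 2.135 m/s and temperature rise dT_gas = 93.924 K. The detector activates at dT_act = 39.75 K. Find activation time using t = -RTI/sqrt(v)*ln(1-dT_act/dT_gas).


dT_act/dT_gas = 0.42321
ln(1 - 0.42321) = -0.55028
t = -23.129 / sqrt(2.135) * -0.55028 = 8.7105 s

8.7105 s


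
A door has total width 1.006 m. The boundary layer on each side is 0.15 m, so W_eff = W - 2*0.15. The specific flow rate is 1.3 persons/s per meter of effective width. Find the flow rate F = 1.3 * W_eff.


W_eff = 1.006 - 0.30 = 0.706 m
F = 1.3 * 0.706 = 0.91780 persons/s

0.91780 persons/s


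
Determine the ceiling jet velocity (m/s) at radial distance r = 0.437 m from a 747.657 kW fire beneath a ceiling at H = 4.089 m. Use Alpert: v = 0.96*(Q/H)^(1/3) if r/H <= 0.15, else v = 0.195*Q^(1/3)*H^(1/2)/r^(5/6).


r/H = 0.437 / 4.089 = 0.10687
r/H <= 0.15, so v = 0.96*(Q/H)^(1/3)
Q/H = 182.85
(Q/H)^(1/3) = 5.6758
v = 0.96 * 5.6758 = 5.4488 m/s

5.4488 m/s


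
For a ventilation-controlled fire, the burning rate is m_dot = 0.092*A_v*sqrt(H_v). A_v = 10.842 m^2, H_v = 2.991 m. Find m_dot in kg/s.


sqrt(H_v) = 1.7295
m_dot = 0.092 * 10.842 * 1.7295 = 1.7251 kg/s

1.7251 kg/s


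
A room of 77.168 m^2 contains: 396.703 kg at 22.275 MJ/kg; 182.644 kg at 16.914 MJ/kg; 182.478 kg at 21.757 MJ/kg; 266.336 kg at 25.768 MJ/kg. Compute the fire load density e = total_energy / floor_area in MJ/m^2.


Total energy = 396.703*22.275 + 182.644*16.914 + 182.478*21.757 + 266.336*25.768
= 8836.559 + 3089.241 + 3970.174 + 6862.946
= 22758.92 MJ
e = 22758.92 / 77.168 = 294.93 MJ/m^2

294.93 MJ/m^2


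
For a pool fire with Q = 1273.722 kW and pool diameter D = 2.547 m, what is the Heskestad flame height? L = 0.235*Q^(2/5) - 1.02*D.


Q^(2/5) = 17.459
0.235 * Q^(2/5) = 4.1030
1.02 * D = 2.5979
L = 1.5050 m

1.5050 m


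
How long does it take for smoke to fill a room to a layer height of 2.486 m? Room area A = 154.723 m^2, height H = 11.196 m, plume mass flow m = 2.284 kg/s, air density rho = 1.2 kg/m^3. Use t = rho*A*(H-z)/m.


H - z = 8.71 m
t = 1.2 * 154.723 * 8.71 / 2.284 = 708.04 s

708.04 s


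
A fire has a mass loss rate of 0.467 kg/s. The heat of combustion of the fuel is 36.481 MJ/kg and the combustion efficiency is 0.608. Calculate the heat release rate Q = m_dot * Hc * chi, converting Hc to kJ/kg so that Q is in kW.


Hc = 36.481 MJ/kg = 36.481 * 1000 kJ/kg = 36481 kJ/kg
Q = 0.467 kg/s * 36481 kJ/kg * 0.608 = 10358 kW

10358 kW


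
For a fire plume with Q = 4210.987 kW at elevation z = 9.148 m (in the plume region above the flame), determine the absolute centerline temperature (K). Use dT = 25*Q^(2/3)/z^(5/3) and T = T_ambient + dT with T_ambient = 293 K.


Q^(2/3) = 260.77
z^(5/3) = 40.014
dT = 25 * 260.77 / 40.014 = 162.92 K
T = 293 + 162.92 = 455.92 K

455.92 K


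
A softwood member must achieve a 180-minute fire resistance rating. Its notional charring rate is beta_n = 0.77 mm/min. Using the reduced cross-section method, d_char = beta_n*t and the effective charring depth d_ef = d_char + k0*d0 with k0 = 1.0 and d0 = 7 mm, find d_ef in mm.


d_char = 0.77 * 180 = 138.6 mm
d_ef = 138.6 + 1.0*7 = 145.6 mm

145.6 mm


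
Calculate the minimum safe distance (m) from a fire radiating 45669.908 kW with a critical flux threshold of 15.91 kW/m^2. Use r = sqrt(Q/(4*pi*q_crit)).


4*pi*q_crit = 199.93
Q/(4*pi*q_crit) = 228.43
r = sqrt(228.43) = 15.114 m

15.114 m


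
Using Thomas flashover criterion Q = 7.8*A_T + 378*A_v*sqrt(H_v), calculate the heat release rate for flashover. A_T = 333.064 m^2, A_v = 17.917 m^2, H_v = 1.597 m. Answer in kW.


7.8*A_T = 2597.9
sqrt(H_v) = 1.2637
378*A_v*sqrt(H_v) = 8558.7
Q = 2597.9 + 8558.7 = 11157 kW

11157 kW


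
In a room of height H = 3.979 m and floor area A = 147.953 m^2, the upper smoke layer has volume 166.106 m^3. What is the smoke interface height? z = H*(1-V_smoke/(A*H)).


V/(A*H) = 0.28215
1 - 0.28215 = 0.71785
z = 3.979 * 0.71785 = 2.8563 m

2.8563 m


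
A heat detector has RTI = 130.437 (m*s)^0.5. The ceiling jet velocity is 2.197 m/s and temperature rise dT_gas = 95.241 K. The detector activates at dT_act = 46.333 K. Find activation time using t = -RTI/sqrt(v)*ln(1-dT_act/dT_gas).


dT_act/dT_gas = 0.48648
ln(1 - 0.48648) = -0.66647
t = -130.437 / sqrt(2.197) * -0.66647 = 58.650 s

58.650 s


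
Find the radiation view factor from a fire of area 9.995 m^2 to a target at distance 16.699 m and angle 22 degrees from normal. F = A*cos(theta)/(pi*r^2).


cos(22 deg) = 0.92718
pi*r^2 = 876.05
F = 9.995 * 0.92718 / 876.05 = 0.010578

0.010578


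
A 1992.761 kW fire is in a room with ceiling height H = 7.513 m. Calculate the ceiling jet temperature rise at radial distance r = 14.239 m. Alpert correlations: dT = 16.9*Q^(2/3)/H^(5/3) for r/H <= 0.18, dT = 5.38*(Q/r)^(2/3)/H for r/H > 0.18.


r/H = 14.239 / 7.513 = 1.8952
r/H > 0.18, so dT = 5.38*(Q/r)^(2/3)/H
Q/r = 139.95
(Q/r)^(2/3) = 26.956
dT = 5.38 * 26.956 / 7.513 = 19.303 K

19.303 K


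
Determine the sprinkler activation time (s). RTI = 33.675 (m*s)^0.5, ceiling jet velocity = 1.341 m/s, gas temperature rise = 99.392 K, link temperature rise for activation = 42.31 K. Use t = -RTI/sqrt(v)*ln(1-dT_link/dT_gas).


dT_link/dT_gas = 0.42569
ln(1 - 0.42569) = -0.55458
t = -33.675 / sqrt(1.341) * -0.55458 = 16.127 s

16.127 s


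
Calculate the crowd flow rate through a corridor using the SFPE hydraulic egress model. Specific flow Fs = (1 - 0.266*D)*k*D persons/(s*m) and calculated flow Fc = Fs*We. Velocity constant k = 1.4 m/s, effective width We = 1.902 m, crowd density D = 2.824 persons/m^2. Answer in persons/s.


1 - 0.266*D = 1 - 0.266*2.824 = 0.24882
Fs = 0.24882 * 1.4 * 2.824 = 0.98372 persons/(s*m)
Fc = 0.98372 * 1.902 = 1.8710 persons/s

1.8710 persons/s


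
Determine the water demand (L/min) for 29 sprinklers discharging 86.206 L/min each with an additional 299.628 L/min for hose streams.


Sprinkler demand = 29 * 86.206 = 2499.974 L/min
Total = 2499.974 + 299.628 = 2799.602 L/min

2799.602 L/min


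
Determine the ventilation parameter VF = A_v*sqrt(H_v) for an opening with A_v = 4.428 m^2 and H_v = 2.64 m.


sqrt(H_v) = 1.6248
VF = 4.428 * 1.6248 = 7.1946 m^(5/2)

7.1946 m^(5/2)


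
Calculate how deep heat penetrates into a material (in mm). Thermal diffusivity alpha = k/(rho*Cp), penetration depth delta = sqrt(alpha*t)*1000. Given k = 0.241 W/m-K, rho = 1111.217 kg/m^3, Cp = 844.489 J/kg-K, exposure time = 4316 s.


alpha = 0.241 / (1111.217 * 844.489) = 2.5682e-07 m^2/s
alpha * t = 0.0011084
delta = sqrt(0.0011084) * 1000 = 33.293 mm

33.293 mm


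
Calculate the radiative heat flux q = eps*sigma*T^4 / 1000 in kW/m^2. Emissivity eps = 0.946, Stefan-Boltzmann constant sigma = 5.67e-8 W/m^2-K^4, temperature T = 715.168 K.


T^4 = 2.6160e+11
q = 0.946 * 5.67e-8 * 2.6160e+11 / 1000 = 14.032 kW/m^2

14.032 kW/m^2


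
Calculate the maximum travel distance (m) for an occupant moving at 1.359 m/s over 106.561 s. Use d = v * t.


d = 1.359 * 106.561 = 144.82 m

144.82 m


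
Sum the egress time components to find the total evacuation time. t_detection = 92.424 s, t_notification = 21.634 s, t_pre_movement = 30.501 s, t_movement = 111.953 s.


Total = 92.424 + 21.634 + 30.501 + 111.953 = 256.512 s

256.512 s


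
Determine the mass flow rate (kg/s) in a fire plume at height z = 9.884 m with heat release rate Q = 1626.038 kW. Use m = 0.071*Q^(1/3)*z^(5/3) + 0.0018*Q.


Q^(1/3) = 11.759
z^(5/3) = 45.522
First term = 0.071 * 11.759 * 45.522 = 38.006
Second term = 0.0018 * 1626.038 = 2.9269
m = 40.933 kg/s

40.933 kg/s


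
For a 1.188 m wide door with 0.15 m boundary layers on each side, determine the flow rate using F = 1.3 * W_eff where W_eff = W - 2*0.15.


W_eff = 1.188 - 0.30 = 0.888 m
F = 1.3 * 0.888 = 1.1544 persons/s

1.1544 persons/s


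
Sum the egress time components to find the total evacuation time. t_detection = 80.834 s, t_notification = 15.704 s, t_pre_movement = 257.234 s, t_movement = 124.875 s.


Total = 80.834 + 15.704 + 257.234 + 124.875 = 478.647 s

478.647 s


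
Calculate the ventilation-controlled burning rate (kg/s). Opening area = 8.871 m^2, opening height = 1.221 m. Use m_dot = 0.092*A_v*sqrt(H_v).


sqrt(H_v) = 1.1050
m_dot = 0.092 * 8.871 * 1.1050 = 0.90182 kg/s

0.90182 kg/s


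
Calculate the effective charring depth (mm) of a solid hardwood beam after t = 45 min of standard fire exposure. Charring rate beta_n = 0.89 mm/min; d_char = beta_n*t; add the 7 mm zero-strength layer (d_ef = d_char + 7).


d_char = 0.89 * 45 = 40.05 mm
d_ef = 40.05 + 1.0*7 = 47.05 mm

47.05 mm


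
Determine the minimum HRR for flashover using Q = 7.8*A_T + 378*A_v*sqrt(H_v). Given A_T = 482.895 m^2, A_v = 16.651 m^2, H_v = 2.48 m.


7.8*A_T = 3766.581
sqrt(H_v) = 1.5748
378*A_v*sqrt(H_v) = 9911.9
Q = 3766.581 + 9911.9 = 13679 kW

13679 kW


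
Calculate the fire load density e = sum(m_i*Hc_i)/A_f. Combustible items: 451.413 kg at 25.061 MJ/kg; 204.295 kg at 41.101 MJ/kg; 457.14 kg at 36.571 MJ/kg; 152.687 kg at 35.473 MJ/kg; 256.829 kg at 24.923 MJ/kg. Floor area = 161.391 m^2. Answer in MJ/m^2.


Total energy = 451.413*25.061 + 204.295*41.101 + 457.14*36.571 + 152.687*35.473 + 256.829*24.923
= 11312.86 + 8396.729 + 16718.07 + 5416.266 + 6400.949
= 48244.87 MJ
e = 48244.87 / 161.391 = 298.93 MJ/m^2

298.93 MJ/m^2


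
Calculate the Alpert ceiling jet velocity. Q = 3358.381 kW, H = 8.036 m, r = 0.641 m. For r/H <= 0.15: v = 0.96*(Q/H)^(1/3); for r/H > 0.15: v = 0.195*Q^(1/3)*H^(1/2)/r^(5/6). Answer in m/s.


r/H = 0.641 / 8.036 = 0.079766
r/H <= 0.15, so v = 0.96*(Q/H)^(1/3)
Q/H = 417.92
(Q/H)^(1/3) = 7.4765
v = 0.96 * 7.4765 = 7.1774 m/s

7.1774 m/s


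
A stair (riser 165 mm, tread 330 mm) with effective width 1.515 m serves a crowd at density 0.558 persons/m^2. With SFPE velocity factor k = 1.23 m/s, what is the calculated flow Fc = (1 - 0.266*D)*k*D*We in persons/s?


1 - 0.266*D = 1 - 0.266*0.558 = 0.85157
Fs = 0.85157 * 1.23 * 0.558 = 0.58447 persons/(s*m)
Fc = 0.58447 * 1.515 = 0.88547 persons/s

0.88547 persons/s


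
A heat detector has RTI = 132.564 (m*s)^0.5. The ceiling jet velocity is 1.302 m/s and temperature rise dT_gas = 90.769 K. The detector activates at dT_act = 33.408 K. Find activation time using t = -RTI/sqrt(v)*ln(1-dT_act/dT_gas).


dT_act/dT_gas = 0.36806
ln(1 - 0.36806) = -0.45895
t = -132.564 / sqrt(1.302) * -0.45895 = 53.320 s

53.320 s


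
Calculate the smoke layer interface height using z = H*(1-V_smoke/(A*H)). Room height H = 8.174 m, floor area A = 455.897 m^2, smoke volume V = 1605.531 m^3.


V/(A*H) = 0.43084
1 - 0.43084 = 0.56916
z = 8.174 * 0.56916 = 4.6523 m

4.6523 m


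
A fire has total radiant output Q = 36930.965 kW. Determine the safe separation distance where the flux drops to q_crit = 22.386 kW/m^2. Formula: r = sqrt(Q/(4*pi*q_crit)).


4*pi*q_crit = 281.31
Q/(4*pi*q_crit) = 131.28
r = sqrt(131.28) = 11.458 m

11.458 m


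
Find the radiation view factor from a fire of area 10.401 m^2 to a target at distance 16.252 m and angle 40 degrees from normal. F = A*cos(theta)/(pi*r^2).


cos(40 deg) = 0.76604
pi*r^2 = 829.78
F = 10.401 * 0.76604 / 829.78 = 0.0096021

0.0096021


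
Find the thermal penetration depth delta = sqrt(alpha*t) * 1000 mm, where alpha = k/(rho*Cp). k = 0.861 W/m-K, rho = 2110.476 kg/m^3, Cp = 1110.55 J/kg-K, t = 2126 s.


alpha = 0.861 / (2110.476 * 1110.55) = 3.6735e-07 m^2/s
alpha * t = 0.00078099
delta = sqrt(0.00078099) * 1000 = 27.946 mm

27.946 mm


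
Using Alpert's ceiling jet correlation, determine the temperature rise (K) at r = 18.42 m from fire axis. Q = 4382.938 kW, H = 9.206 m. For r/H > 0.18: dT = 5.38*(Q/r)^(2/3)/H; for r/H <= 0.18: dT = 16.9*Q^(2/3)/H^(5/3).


r/H = 18.42 / 9.206 = 2.0009
r/H > 0.18, so dT = 5.38*(Q/r)^(2/3)/H
Q/r = 237.94
(Q/r)^(2/3) = 38.399
dT = 5.38 * 38.399 / 9.206 = 22.440 K

22.440 K


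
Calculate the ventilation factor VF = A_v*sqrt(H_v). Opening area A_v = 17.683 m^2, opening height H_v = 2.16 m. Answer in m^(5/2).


sqrt(H_v) = 1.4697
VF = 17.683 * 1.4697 = 25.989 m^(5/2)

25.989 m^(5/2)


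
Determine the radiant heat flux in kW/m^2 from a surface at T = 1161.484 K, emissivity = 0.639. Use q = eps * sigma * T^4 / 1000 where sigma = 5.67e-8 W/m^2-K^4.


T^4 = 1.8199e+12
q = 0.639 * 5.67e-8 * 1.8199e+12 / 1000 = 65.938 kW/m^2

65.938 kW/m^2


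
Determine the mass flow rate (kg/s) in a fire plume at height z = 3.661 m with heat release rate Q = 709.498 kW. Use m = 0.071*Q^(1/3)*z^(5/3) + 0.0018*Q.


Q^(1/3) = 8.9190
z^(5/3) = 8.6963
First term = 0.071 * 8.9190 * 8.6963 = 5.5069
Second term = 0.0018 * 709.498 = 1.2771
m = 6.7840 kg/s

6.7840 kg/s


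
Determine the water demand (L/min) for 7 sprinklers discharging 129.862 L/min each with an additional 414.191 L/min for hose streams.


Sprinkler demand = 7 * 129.862 = 909.034 L/min
Total = 909.034 + 414.191 = 1323.225 L/min

1323.225 L/min


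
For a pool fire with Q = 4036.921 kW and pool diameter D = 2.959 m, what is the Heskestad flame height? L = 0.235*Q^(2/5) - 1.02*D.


Q^(2/5) = 27.696
0.235 * Q^(2/5) = 6.5086
1.02 * D = 3.0182
L = 3.4904 m

3.4904 m


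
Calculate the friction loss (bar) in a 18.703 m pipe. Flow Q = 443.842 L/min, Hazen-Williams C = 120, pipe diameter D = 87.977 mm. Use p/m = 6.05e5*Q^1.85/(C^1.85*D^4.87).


Q^1.85 = 78954
C^1.85 = 7022.4
D^4.87 = 2.9449e+09
p/m = 0.0023097 bar/m
p_total = 0.0023097 * 18.703 = 0.043199 bar

0.043199 bar


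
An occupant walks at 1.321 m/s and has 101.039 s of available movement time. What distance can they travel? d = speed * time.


d = 1.321 * 101.039 = 133.47 m

133.47 m


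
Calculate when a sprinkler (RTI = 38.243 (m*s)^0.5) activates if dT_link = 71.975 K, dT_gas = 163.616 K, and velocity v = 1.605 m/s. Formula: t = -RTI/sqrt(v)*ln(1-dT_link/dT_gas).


dT_link/dT_gas = 0.43990
ln(1 - 0.43990) = -0.57964
t = -38.243 / sqrt(1.605) * -0.57964 = 17.497 s

17.497 s


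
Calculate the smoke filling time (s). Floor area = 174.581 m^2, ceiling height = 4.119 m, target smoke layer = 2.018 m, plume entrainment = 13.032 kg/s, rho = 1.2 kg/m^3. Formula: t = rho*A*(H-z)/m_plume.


H - z = 2.101 m
t = 1.2 * 174.581 * 2.101 / 13.032 = 33.775 s

33.775 s


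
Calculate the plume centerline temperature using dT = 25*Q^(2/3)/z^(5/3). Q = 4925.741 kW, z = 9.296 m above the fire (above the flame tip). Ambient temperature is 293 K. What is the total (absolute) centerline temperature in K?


Q^(2/3) = 289.50
z^(5/3) = 41.099
dT = 25 * 289.50 / 41.099 = 176.10 K
T = 293 + 176.10 = 469.10 K

469.10 K


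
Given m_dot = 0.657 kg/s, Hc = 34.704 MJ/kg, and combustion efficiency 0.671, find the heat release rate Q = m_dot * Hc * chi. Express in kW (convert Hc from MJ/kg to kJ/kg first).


Hc = 34.704 MJ/kg = 34.704 * 1000 kJ/kg = 34704 kJ/kg
Q = 0.657 kg/s * 34704 kJ/kg * 0.671 = 15299 kW

15299 kW


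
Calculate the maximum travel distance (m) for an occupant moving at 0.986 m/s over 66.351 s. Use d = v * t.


d = 0.986 * 66.351 = 65.422 m

65.422 m


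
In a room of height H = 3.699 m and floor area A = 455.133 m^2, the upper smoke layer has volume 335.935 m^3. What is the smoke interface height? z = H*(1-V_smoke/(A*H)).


V/(A*H) = 0.19954
1 - 0.19954 = 0.80046
z = 3.699 * 0.80046 = 2.9609 m

2.9609 m


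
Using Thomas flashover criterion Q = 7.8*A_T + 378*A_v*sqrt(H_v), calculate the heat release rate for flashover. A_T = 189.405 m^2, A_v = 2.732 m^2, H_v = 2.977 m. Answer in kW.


7.8*A_T = 1477.359
sqrt(H_v) = 1.7254
378*A_v*sqrt(H_v) = 1781.8
Q = 1477.359 + 1781.8 = 3259.2 kW

3259.2 kW


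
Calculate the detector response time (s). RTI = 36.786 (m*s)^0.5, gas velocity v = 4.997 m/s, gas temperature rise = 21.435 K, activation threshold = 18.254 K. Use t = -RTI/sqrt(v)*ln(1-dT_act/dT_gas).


dT_act/dT_gas = 0.85160
ln(1 - 0.85160) = -1.9078
t = -36.786 / sqrt(4.997) * -1.9078 = 31.396 s

31.396 s


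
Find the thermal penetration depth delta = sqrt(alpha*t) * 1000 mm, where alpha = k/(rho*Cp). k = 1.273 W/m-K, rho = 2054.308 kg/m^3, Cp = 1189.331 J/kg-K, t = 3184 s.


alpha = 1.273 / (2054.308 * 1189.331) = 5.2103e-07 m^2/s
alpha * t = 0.0016589
delta = sqrt(0.0016589) * 1000 = 40.730 mm

40.730 mm


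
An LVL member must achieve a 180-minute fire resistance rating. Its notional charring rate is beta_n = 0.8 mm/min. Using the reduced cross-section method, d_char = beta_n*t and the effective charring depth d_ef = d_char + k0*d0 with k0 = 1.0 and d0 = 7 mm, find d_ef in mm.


d_char = 0.8 * 180 = 144 mm
d_ef = 144 + 1.0*7 = 151 mm

151 mm


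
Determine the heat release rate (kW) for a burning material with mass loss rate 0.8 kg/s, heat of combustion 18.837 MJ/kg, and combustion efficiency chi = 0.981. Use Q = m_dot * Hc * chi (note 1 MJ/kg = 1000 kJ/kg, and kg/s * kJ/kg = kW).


Hc = 18.837 MJ/kg = 18.837 * 1000 kJ/kg = 18837 kJ/kg
Q = 0.8 kg/s * 18837 kJ/kg * 0.981 = 14783 kW

14783 kW


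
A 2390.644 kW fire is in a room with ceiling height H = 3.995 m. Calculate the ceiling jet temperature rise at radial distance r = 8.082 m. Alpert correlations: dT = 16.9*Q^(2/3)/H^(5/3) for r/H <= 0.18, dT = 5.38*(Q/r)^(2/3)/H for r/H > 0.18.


r/H = 8.082 / 3.995 = 2.0230
r/H > 0.18, so dT = 5.38*(Q/r)^(2/3)/H
Q/r = 295.80
(Q/r)^(2/3) = 44.395
dT = 5.38 * 44.395 / 3.995 = 59.786 K

59.786 K


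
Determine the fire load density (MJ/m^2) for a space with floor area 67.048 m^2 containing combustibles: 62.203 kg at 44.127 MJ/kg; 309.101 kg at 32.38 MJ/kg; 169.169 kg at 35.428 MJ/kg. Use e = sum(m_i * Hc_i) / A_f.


Total energy = 62.203*44.127 + 309.101*32.38 + 169.169*35.428
= 2744.832 + 10008.69 + 5993.319
= 18746.84 MJ
e = 18746.84 / 67.048 = 279.60 MJ/m^2

279.60 MJ/m^2


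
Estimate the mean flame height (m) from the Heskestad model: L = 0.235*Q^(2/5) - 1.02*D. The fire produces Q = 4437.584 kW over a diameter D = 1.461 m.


Q^(2/5) = 28.765
0.235 * Q^(2/5) = 6.7597
1.02 * D = 1.4902
L = 5.2695 m

5.2695 m


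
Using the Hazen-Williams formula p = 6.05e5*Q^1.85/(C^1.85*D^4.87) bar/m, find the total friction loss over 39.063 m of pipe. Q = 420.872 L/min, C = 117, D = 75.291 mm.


Q^1.85 = 71561
C^1.85 = 6701.1
D^4.87 = 1.3796e+09
p/m = 0.0046833 bar/m
p_total = 0.0046833 * 39.063 = 0.18294 bar

0.18294 bar


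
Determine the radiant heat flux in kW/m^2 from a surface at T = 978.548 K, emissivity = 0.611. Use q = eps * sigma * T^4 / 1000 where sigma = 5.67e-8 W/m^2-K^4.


T^4 = 9.1691e+11
q = 0.611 * 5.67e-8 * 9.1691e+11 / 1000 = 31.765 kW/m^2

31.765 kW/m^2


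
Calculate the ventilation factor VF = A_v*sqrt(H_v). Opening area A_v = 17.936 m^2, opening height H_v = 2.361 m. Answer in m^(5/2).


sqrt(H_v) = 1.5366
VF = 17.936 * 1.5366 = 27.560 m^(5/2)

27.560 m^(5/2)


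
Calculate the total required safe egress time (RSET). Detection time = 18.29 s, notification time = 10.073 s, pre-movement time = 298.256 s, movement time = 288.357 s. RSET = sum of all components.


Total = 18.29 + 10.073 + 298.256 + 288.357 = 614.976 s

614.976 s


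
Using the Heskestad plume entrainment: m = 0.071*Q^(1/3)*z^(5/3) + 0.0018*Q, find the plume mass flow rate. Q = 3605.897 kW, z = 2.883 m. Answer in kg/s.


Q^(1/3) = 15.335
z^(5/3) = 5.8399
First term = 0.071 * 15.335 * 5.8399 = 6.3582
Second term = 0.0018 * 3605.897 = 6.4906
m = 12.849 kg/s

12.849 kg/s


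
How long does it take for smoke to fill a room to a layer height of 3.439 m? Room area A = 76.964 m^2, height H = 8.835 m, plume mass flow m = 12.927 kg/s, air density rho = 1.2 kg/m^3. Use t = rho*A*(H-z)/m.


H - z = 5.396 m
t = 1.2 * 76.964 * 5.396 / 12.927 = 38.552 s

38.552 s


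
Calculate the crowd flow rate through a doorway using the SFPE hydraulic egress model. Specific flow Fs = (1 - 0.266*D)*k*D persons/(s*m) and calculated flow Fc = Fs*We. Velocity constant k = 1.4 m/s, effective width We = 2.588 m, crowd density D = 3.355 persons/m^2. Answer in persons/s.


1 - 0.266*D = 1 - 0.266*3.355 = 0.10757
Fs = 0.10757 * 1.4 * 3.355 = 0.50526 persons/(s*m)
Fc = 0.50526 * 2.588 = 1.3076 persons/s

1.3076 persons/s


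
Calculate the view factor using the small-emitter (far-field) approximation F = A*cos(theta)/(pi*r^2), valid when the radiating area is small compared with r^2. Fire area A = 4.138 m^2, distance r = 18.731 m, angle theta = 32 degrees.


cos(32 deg) = 0.84805
pi*r^2 = 1102.2
F = 4.138 * 0.84805 / 1102.2 = 0.0031838

0.0031838


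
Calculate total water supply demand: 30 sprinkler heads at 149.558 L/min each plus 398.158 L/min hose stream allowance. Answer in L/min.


Sprinkler demand = 30 * 149.558 = 4486.74 L/min
Total = 4486.74 + 398.158 = 4884.898 L/min

4884.898 L/min


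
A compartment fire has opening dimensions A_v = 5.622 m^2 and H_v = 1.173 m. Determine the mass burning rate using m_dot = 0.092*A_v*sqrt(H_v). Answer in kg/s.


sqrt(H_v) = 1.0831
m_dot = 0.092 * 5.622 * 1.0831 = 0.56018 kg/s

0.56018 kg/s


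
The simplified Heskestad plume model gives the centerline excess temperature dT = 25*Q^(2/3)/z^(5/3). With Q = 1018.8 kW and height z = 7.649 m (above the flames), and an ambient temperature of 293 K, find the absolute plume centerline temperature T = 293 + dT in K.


Q^(2/3) = 101.25
z^(5/3) = 29.694
dT = 25 * 101.25 / 29.694 = 85.243 K
T = 293 + 85.243 = 378.24 K

378.24 K


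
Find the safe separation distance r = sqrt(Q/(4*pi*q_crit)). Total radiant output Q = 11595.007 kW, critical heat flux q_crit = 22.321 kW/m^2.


4*pi*q_crit = 280.49
Q/(4*pi*q_crit) = 41.338
r = sqrt(41.338) = 6.4294 m

6.4294 m


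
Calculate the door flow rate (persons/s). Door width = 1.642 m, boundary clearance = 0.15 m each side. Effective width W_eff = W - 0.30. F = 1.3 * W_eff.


W_eff = 1.642 - 0.30 = 1.342 m
F = 1.3 * 1.342 = 1.7446 persons/s

1.7446 persons/s


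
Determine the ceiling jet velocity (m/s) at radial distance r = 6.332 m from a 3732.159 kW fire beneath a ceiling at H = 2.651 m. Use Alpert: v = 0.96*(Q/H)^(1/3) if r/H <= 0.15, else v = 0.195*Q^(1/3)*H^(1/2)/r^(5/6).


r/H = 6.332 / 2.651 = 2.3885
r/H > 0.15, so v = 0.195*Q^(1/3)*H^(1/2)/r^(5/6)
Q^(1/3) = 15.511
H^(1/2) = 1.6282
r^(5/6) = 4.6553
v = 0.195 * 15.511 * 1.6282 / 4.6553 = 1.0579 m/s

1.0579 m/s


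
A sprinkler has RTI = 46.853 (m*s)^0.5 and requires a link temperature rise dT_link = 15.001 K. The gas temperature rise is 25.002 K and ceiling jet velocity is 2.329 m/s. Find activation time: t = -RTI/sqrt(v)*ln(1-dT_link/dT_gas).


dT_link/dT_gas = 0.59999
ln(1 - 0.59999) = -0.91627
t = -46.853 / sqrt(2.329) * -0.91627 = 28.130 s

28.130 s


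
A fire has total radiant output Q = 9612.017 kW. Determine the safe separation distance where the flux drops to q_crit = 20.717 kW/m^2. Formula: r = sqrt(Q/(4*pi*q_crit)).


4*pi*q_crit = 260.34
Q/(4*pi*q_crit) = 36.921
r = sqrt(36.921) = 6.0763 m

6.0763 m


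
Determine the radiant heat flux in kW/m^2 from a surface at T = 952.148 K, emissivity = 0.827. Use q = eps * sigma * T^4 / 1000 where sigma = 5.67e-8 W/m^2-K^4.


T^4 = 8.2190e+11
q = 0.827 * 5.67e-8 * 8.2190e+11 / 1000 = 38.540 kW/m^2

38.540 kW/m^2


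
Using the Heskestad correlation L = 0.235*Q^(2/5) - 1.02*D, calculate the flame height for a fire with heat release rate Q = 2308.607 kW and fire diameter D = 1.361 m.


Q^(2/5) = 22.148
0.235 * Q^(2/5) = 5.2048
1.02 * D = 1.3882
L = 3.8166 m

3.8166 m


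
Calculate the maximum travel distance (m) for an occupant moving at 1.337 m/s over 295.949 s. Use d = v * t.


d = 1.337 * 295.949 = 395.68 m

395.68 m


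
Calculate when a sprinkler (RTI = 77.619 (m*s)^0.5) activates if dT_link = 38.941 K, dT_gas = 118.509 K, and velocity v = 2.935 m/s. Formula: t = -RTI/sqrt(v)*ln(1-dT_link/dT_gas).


dT_link/dT_gas = 0.32859
ln(1 - 0.32859) = -0.39838
t = -77.619 / sqrt(2.935) * -0.39838 = 18.049 s

18.049 s


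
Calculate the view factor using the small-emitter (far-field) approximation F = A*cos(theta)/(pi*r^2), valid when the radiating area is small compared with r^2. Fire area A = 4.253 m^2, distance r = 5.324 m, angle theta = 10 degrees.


cos(10 deg) = 0.98481
pi*r^2 = 89.048
F = 4.253 * 0.98481 / 89.048 = 0.047035

0.047035


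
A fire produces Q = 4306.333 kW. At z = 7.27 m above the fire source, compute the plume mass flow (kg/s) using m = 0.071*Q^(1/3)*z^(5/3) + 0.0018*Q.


Q^(1/3) = 16.269
z^(5/3) = 27.283
First term = 0.071 * 16.269 * 27.283 = 31.515
Second term = 0.0018 * 4306.333 = 7.7514
m = 39.266 kg/s

39.266 kg/s


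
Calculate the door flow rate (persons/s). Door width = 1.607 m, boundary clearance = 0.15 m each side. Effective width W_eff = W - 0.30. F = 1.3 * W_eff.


W_eff = 1.607 - 0.30 = 1.307 m
F = 1.3 * 1.307 = 1.6991 persons/s

1.6991 persons/s


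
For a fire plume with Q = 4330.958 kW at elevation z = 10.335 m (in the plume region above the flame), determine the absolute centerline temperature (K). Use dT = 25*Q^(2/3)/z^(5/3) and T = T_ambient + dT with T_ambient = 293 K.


Q^(2/3) = 265.70
z^(5/3) = 49.036
dT = 25 * 265.70 / 49.036 = 135.46 K
T = 293 + 135.46 = 428.46 K

428.46 K


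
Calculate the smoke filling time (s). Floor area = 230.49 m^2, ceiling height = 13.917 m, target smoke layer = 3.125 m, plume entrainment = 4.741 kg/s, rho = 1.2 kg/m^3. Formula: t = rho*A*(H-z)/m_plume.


H - z = 10.792 m
t = 1.2 * 230.49 * 10.792 / 4.741 = 629.60 s

629.60 s


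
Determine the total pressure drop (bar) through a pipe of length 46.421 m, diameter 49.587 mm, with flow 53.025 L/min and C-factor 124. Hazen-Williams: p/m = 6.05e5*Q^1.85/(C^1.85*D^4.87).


Q^1.85 = 1549.8
C^1.85 = 7461.6
D^4.87 = 1.8049e+08
p/m = 0.00069626 bar/m
p_total = 0.00069626 * 46.421 = 0.032321 bar

0.032321 bar


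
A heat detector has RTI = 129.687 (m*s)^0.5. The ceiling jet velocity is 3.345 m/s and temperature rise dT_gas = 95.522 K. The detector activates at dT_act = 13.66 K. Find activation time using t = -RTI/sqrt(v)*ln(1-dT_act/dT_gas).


dT_act/dT_gas = 0.14300
ln(1 - 0.14300) = -0.15432
t = -129.687 / sqrt(3.345) * -0.15432 = 10.943 s

10.943 s


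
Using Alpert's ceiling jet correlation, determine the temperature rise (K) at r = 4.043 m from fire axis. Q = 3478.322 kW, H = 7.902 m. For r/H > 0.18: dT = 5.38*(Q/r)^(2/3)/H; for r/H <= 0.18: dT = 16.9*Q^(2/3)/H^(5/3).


r/H = 4.043 / 7.902 = 0.51164
r/H > 0.18, so dT = 5.38*(Q/r)^(2/3)/H
Q/r = 860.33
(Q/r)^(2/3) = 90.457
dT = 5.38 * 90.457 / 7.902 = 61.587 K

61.587 K


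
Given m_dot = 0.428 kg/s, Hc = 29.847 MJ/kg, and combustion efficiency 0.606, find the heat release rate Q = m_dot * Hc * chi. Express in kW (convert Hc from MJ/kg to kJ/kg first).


Hc = 29.847 MJ/kg = 29.847 * 1000 kJ/kg = 29847 kJ/kg
Q = 0.428 kg/s * 29847 kJ/kg * 0.606 = 7741.4 kW

7741.4 kW


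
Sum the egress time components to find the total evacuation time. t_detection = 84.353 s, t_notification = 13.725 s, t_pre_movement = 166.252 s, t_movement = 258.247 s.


Total = 84.353 + 13.725 + 166.252 + 258.247 = 522.577 s

522.577 s


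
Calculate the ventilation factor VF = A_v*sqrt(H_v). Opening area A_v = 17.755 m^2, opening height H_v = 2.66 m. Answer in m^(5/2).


sqrt(H_v) = 1.6310
VF = 17.755 * 1.6310 = 28.958 m^(5/2)

28.958 m^(5/2)


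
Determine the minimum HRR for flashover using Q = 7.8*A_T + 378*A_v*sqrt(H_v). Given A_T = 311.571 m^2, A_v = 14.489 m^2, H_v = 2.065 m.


7.8*A_T = 2430.3
sqrt(H_v) = 1.4370
378*A_v*sqrt(H_v) = 7870.3
Q = 2430.3 + 7870.3 = 10301 kW

10301 kW


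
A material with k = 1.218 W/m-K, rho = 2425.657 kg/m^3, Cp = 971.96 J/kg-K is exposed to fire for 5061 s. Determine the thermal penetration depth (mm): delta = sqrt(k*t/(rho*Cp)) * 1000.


alpha = 1.218 / (2425.657 * 971.96) = 5.1662e-07 m^2/s
alpha * t = 0.0026146
delta = sqrt(0.0026146) * 1000 = 51.133 mm

51.133 mm


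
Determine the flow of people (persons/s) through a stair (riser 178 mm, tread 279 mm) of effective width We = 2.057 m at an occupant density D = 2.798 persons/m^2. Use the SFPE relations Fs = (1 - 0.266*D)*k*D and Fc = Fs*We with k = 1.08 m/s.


1 - 0.266*D = 1 - 0.266*2.798 = 0.25573
Fs = 0.25573 * 1.08 * 2.798 = 0.77278 persons/(s*m)
Fc = 0.77278 * 2.057 = 1.5896 persons/s

1.5896 persons/s


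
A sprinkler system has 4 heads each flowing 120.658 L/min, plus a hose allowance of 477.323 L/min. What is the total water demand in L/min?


Sprinkler demand = 4 * 120.658 = 482.632 L/min
Total = 482.632 + 477.323 = 959.955 L/min

959.955 L/min


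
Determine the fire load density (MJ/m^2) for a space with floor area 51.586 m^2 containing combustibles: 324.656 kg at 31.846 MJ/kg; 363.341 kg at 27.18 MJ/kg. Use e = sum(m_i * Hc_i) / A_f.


Total energy = 324.656*31.846 + 363.341*27.18
= 10338.99 + 9875.608
= 20214.60 MJ
e = 20214.60 / 51.586 = 391.86 MJ/m^2

391.86 MJ/m^2


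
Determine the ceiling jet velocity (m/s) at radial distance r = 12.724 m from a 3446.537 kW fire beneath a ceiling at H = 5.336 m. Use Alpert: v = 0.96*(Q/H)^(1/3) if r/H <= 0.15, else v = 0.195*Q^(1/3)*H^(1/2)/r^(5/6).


r/H = 12.724 / 5.336 = 2.3846
r/H > 0.15, so v = 0.195*Q^(1/3)*H^(1/2)/r^(5/6)
Q^(1/3) = 15.105
H^(1/2) = 2.3100
r^(5/6) = 8.3276
v = 0.195 * 15.105 * 2.3100 / 8.3276 = 0.81705 m/s

0.81705 m/s


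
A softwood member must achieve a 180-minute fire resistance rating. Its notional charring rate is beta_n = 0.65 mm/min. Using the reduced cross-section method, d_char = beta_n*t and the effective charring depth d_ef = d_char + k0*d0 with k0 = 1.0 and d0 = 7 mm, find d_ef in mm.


d_char = 0.65 * 180 = 117 mm
d_ef = 117 + 1.0*7 = 124 mm

124 mm


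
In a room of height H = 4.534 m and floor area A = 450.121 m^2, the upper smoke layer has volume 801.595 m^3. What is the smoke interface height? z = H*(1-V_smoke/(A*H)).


V/(A*H) = 0.39278
1 - 0.39278 = 0.60722
z = 4.534 * 0.60722 = 2.7532 m

2.7532 m


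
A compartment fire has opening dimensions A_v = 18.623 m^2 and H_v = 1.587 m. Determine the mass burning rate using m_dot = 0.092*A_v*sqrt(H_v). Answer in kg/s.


sqrt(H_v) = 1.2598
m_dot = 0.092 * 18.623 * 1.2598 = 2.1584 kg/s

2.1584 kg/s


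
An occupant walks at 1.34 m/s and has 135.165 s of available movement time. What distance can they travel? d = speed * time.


d = 1.34 * 135.165 = 181.12 m

181.12 m


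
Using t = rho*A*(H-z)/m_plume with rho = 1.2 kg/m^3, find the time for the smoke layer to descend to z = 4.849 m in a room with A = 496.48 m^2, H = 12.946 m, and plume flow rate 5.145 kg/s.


H - z = 8.097 m
t = 1.2 * 496.48 * 8.097 / 5.145 = 937.61 s

937.61 s


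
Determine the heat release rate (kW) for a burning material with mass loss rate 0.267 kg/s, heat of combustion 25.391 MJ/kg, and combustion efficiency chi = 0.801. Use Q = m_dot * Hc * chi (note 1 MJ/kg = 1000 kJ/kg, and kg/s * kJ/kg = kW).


Hc = 25.391 MJ/kg = 25.391 * 1000 kJ/kg = 25391 kJ/kg
Q = 0.267 kg/s * 25391 kJ/kg * 0.801 = 5430.3 kW

5430.3 kW


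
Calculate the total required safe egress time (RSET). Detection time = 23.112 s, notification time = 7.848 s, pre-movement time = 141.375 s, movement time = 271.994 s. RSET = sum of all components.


Total = 23.112 + 7.848 + 141.375 + 271.994 = 444.329 s

444.329 s


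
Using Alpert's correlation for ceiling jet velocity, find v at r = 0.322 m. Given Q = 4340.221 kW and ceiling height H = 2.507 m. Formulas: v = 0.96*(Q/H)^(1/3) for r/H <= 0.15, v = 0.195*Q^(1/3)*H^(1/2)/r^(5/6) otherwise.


r/H = 0.322 / 2.507 = 0.12844
r/H <= 0.15, so v = 0.96*(Q/H)^(1/3)
Q/H = 1731.2
(Q/H)^(1/3) = 12.007
v = 0.96 * 12.007 = 11.527 m/s

11.527 m/s


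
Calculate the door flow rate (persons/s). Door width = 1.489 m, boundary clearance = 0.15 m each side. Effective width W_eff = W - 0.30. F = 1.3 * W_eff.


W_eff = 1.489 - 0.30 = 1.189 m
F = 1.3 * 1.189 = 1.5457 persons/s

1.5457 persons/s


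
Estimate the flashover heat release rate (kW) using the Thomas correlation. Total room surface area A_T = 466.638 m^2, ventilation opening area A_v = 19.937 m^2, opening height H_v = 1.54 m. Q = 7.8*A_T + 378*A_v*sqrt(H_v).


7.8*A_T = 3639.8
sqrt(H_v) = 1.2410
378*A_v*sqrt(H_v) = 9352.2
Q = 3639.8 + 9352.2 = 12992 kW

12992 kW


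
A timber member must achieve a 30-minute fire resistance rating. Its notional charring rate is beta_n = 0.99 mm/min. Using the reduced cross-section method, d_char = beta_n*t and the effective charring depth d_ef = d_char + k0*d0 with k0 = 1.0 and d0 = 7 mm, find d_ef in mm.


d_char = 0.99 * 30 = 29.7 mm
d_ef = 29.7 + 1.0*7 = 36.7 mm

36.7 mm


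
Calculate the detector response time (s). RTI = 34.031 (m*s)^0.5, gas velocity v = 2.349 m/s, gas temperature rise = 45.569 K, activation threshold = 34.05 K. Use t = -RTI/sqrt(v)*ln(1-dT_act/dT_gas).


dT_act/dT_gas = 0.74722
ln(1 - 0.74722) = -1.3752
t = -34.031 / sqrt(2.349) * -1.3752 = 30.536 s

30.536 s
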